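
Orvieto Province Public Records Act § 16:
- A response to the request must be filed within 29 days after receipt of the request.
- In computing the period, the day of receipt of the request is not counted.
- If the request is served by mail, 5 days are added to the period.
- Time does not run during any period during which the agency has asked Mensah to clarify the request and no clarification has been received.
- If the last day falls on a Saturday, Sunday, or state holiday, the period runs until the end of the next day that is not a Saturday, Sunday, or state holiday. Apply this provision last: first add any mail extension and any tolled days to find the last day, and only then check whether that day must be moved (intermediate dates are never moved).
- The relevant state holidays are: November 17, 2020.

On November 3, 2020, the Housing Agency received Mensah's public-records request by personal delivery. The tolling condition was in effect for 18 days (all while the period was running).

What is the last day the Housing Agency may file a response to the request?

29 days after November 3, 2020 is December 2, 2020.
Service was not by mail, so no mail extension applies.
Tolling adds 18 days: December 2, 2020 + 18 days = December 20, 2020.
December 20, 2020 is Sunday. The next qualifying day is December 21, 2020.

December 21, 2020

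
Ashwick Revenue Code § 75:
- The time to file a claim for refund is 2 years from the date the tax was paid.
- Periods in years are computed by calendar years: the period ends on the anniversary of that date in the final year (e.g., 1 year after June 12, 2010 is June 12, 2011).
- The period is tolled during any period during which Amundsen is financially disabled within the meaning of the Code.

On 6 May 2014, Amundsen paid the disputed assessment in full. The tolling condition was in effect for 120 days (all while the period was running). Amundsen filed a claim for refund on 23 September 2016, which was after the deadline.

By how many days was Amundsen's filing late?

20 days

2 years after 6 May 2014 is May 6, 2016.
Tolling adds 120 days: May 6, 2016 + 120 days = September 3, 2016.
The deadline is September 3, 2016; from September 3, 2016 to September 23, 2016 is 20 days.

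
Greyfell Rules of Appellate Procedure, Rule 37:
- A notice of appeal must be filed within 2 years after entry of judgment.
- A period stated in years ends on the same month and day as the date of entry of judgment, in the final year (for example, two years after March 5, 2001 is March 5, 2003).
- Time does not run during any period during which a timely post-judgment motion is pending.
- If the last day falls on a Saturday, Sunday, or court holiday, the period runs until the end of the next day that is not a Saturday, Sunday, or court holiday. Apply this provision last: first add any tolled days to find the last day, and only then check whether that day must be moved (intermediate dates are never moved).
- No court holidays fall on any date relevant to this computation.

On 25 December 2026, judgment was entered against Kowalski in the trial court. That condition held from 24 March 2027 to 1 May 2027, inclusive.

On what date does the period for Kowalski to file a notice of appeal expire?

2 years after 25 December 2026 is December 25, 2028.
From March 24, 2027 through May 1, 2027 inclusive is 39 days; tolling adds 39 days: December 25, 2028 + 39 days = February 2, 2029.
February 2, 2029 is a Friday and not a court holiday, so no extension applies.

February 2, 2029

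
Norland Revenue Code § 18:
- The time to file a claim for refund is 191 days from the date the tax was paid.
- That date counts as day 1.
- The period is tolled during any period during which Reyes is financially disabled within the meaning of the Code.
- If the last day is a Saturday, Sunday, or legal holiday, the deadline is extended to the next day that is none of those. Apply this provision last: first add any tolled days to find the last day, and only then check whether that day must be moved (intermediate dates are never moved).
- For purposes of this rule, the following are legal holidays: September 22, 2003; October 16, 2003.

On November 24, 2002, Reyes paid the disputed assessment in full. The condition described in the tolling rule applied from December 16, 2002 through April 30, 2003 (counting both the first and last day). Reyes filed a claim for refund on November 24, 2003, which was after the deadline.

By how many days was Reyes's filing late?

38 days

Counting November 24, 2002 as day 1, day 191 is June 2, 2003.
From December 16, 2002 through April 30, 2003 inclusive is 136 days; tolling adds 136 days: June 2, 2003 + 136 days = October 16, 2003.
October 16, 2003 is a listed holiday. The next qualifying day is October 17, 2003.
The deadline is October 17, 2003; from October 17, 2003 to November 24, 2003 is 38 days.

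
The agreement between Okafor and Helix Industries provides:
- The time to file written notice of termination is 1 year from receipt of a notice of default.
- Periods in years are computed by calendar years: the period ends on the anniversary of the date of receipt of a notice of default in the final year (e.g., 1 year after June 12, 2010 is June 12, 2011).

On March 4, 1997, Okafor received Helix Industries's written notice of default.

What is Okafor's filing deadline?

1 year after March 4, 1997 is March 4, 1998.

March 4, 1998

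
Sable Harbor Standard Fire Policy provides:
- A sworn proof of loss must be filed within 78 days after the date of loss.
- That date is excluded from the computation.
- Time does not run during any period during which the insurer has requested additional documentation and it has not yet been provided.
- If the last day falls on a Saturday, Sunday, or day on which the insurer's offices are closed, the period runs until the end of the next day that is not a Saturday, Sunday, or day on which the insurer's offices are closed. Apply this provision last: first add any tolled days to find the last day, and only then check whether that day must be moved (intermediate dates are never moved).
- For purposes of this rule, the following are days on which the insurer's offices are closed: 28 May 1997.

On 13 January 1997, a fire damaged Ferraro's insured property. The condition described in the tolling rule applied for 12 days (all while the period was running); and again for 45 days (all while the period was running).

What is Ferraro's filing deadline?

78 days after 13 January 1997 is April 1, 1997.
Tolling adds 12 days: April 1, 1997 + 12 days = April 13, 1997.
Tolling adds 45 days: April 13, 1997 + 45 days = May 28, 1997.
May 28, 1997 is a listed holiday. The next qualifying day is May 29, 1997.

May 29, 1997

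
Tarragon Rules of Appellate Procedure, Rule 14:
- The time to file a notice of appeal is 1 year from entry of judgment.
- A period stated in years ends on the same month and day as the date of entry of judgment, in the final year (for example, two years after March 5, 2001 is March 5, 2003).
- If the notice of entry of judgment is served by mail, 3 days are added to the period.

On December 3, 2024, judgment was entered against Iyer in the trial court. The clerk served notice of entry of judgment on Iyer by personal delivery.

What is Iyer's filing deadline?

1 year after December 3, 2024 is December 3, 2025.
Service was not by mail, so no mail extension applies.

December 3, 2025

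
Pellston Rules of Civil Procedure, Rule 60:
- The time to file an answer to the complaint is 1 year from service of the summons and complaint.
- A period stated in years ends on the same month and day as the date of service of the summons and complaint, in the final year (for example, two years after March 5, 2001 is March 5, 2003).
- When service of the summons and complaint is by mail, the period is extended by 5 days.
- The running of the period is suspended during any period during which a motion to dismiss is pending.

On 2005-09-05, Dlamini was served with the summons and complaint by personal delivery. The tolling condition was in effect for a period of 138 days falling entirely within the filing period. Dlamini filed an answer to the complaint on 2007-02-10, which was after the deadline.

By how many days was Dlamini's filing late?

20 days

1 year after 2005-09-05 is September 5, 2006.
Service was not by mail, so no mail extension applies.
Tolling adds 138 days: September 5, 2006 + 138 days = January 21, 2007.
The deadline is January 21, 2007; from January 21, 2007 to February 10, 2007 is 20 days.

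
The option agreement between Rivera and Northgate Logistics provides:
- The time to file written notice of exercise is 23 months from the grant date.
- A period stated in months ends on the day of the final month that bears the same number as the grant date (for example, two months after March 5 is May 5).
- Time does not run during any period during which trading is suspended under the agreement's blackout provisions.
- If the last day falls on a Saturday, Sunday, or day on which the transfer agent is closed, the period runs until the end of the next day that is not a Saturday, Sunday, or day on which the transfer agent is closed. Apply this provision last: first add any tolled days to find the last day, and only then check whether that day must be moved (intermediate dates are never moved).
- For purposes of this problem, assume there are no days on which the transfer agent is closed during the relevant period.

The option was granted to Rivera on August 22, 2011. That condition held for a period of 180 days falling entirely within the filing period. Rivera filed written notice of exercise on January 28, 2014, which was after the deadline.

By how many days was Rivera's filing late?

23 months after August 22, 2011 is July 22, 2013.
Tolling adds 180 days: July 22, 2013 + 180 days = January 18, 2014.
January 18, 2014 is Saturday; January 19, 2014 is Sunday. The next qualifying day is January 20, 2014.
The deadline is January 20, 2014; from January 20, 2014 to January 28, 2014 is 8 days.

8 days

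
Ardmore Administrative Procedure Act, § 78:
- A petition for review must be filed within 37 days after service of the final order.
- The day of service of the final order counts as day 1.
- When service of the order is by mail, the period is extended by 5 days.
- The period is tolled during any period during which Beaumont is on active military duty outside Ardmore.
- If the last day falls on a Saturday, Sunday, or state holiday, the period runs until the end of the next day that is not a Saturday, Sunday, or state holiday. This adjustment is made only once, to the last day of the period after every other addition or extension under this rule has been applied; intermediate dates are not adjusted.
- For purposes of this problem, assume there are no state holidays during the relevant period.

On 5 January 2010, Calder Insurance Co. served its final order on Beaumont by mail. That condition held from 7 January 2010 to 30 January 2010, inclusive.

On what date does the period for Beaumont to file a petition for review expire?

March 11, 2010

Counting 5 January 2010 as day 1, day 37 is February 10, 2010.
Service was by mail, adding 5 days: February 10, 2010 + 5 days = February 15, 2010.
From January 7, 2010 through January 30, 2010 inclusive is 24 days; tolling adds 24 days: February 15, 2010 + 24 days = March 11, 2010.
March 11, 2010 is a Thursday and not a state holiday, so no extension applies.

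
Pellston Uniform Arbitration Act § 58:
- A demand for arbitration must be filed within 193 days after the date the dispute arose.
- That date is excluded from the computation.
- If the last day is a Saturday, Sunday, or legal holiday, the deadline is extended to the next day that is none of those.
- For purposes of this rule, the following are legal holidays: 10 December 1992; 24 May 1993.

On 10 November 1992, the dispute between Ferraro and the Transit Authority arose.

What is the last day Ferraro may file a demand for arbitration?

193 days after 10 November 1992 is May 22, 1993.
May 22, 1993 is Saturday; May 23, 1993 is Sunday; May 24, 1993 is a listed holiday. The next qualifying day is May 25, 1993.

May 25, 1993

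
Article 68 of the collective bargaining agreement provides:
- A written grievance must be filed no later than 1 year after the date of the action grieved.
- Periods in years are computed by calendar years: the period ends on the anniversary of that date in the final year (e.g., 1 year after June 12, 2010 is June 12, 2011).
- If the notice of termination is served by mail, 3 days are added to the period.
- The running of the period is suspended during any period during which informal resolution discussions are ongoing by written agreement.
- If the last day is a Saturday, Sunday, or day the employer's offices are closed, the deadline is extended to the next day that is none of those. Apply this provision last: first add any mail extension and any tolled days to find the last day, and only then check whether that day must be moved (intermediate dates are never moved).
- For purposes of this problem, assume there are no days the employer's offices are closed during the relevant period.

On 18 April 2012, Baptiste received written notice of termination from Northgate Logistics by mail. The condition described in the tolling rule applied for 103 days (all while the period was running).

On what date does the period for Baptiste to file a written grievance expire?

August 2, 2013

1 year after 18 April 2012 is April 18, 2013.
Service was by mail, adding 3 days: April 18, 2013 + 3 days = April 21, 2013.
Tolling adds 103 days: April 21, 2013 + 103 days = August 2, 2013.
August 2, 2013 is a Friday and not a day the employer's offices are closed, so no extension applies.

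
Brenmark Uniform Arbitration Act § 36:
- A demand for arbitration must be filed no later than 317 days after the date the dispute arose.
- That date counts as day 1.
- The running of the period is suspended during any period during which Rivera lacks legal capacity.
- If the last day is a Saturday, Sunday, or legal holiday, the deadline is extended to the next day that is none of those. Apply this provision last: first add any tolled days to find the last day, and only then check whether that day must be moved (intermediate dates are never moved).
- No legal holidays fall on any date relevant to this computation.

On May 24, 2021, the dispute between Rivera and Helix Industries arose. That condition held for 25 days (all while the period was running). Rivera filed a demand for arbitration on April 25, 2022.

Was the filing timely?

Yes

Counting May 24, 2021 as day 1, day 317 is April 5, 2022.
Tolling adds 25 days: April 5, 2022 + 25 days = April 30, 2022.
April 30, 2022 is Saturday; May 1, 2022 is Sunday. The next qualifying day is May 2, 2022.
The deadline is May 2, 2022; the filing on April 25, 2022 is on or before that date.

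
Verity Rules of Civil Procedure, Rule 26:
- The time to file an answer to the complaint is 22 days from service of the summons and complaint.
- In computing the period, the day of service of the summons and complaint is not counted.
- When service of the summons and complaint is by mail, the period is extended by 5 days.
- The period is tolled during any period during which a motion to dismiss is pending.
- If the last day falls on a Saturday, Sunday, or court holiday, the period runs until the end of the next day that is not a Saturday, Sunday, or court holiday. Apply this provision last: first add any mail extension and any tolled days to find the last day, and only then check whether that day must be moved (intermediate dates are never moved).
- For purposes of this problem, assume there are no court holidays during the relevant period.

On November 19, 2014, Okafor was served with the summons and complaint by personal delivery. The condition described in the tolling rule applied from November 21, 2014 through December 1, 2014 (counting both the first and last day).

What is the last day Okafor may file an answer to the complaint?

December 22, 2014

22 days after November 19, 2014 is December 11, 2014.
Service was not by mail, so no mail extension applies.
From November 21, 2014 through December 1, 2014 inclusive is 11 days; tolling adds 11 days: December 11, 2014 + 11 days = December 22, 2014.
December 22, 2014 is a Monday and not a court holiday, so no extension applies.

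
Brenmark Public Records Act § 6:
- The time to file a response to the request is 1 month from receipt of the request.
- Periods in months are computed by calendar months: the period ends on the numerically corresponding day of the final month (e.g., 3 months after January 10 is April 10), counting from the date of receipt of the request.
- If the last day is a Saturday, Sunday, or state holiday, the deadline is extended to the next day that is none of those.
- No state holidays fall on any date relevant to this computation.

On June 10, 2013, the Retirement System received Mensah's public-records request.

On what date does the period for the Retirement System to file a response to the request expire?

July 10, 2013

1 month after June 10, 2013 is July 10, 2013.
July 10, 2013 is a Wednesday and not a state holiday, so no extension applies.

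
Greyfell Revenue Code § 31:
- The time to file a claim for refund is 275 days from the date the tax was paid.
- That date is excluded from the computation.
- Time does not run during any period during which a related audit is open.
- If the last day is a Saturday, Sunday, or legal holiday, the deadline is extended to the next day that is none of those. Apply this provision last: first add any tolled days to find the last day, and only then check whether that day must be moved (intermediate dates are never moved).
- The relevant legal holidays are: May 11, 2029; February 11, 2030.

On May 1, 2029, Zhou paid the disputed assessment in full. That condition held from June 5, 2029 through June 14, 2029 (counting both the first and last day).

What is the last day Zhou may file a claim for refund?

February 12, 2030

275 days after May 1, 2029 is January 31, 2030.
From June 5, 2029 through June 14, 2029 inclusive is 10 days; tolling adds 10 days: January 31, 2030 + 10 days = February 10, 2030.
February 10, 2030 is Sunday; February 11, 2030 is a listed holiday. The next qualifying day is February 12, 2030.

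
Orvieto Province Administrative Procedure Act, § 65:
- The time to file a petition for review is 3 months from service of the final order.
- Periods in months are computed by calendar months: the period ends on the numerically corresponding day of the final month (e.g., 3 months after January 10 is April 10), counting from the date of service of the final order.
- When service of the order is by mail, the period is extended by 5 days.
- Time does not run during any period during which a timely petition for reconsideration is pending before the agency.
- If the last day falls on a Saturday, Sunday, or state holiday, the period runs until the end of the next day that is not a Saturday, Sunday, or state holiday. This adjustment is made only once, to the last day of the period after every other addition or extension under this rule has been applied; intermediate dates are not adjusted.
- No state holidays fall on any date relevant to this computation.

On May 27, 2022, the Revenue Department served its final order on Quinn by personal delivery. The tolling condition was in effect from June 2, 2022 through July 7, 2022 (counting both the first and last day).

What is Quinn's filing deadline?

October 3, 2022

3 months after May 27, 2022 is August 27, 2022.
Service was not by mail, so no mail extension applies.
From June 2, 2022 through July 7, 2022 inclusive is 36 days; tolling adds 36 days: August 27, 2022 + 36 days = October 2, 2022.
October 2, 2022 is Sunday. The next qualifying day is October 3, 2022.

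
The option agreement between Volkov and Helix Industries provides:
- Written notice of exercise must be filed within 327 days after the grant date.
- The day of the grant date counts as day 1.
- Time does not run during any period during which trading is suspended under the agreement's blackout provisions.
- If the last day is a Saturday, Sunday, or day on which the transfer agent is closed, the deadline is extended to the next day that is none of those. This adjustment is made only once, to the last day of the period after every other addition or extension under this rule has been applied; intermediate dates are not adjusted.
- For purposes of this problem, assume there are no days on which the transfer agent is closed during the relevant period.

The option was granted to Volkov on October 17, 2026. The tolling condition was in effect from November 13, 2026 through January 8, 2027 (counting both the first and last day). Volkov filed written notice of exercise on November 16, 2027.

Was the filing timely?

Counting October 17, 2026 as day 1, day 327 is September 8, 2027.
From November 13, 2026 through January 8, 2027 inclusive is 57 days; tolling adds 57 days: September 8, 2027 + 57 days = November 4, 2027.
November 4, 2027 is a Thursday and not a day on which the transfer agent is closed, so no extension applies.
The deadline is November 4, 2027; the filing on November 16, 2027 is after that date.

No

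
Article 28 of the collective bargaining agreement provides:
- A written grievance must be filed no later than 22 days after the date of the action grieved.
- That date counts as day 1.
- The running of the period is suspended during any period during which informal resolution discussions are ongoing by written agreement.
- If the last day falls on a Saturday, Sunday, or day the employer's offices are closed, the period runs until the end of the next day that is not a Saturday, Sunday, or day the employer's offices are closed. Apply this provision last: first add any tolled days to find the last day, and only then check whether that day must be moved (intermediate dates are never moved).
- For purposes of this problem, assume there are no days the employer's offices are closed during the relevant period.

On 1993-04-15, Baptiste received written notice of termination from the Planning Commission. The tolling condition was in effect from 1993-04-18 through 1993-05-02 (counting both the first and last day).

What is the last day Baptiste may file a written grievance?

May 21, 1993

Counting 1993-04-15 as day 1, day 22 is May 6, 1993.
From April 18, 1993 through May 2, 1993 inclusive is 15 days; tolling adds 15 days: May 6, 1993 + 15 days = May 21, 1993.
May 21, 1993 is a Friday and not a day the employer's offices are closed, so no extension applies.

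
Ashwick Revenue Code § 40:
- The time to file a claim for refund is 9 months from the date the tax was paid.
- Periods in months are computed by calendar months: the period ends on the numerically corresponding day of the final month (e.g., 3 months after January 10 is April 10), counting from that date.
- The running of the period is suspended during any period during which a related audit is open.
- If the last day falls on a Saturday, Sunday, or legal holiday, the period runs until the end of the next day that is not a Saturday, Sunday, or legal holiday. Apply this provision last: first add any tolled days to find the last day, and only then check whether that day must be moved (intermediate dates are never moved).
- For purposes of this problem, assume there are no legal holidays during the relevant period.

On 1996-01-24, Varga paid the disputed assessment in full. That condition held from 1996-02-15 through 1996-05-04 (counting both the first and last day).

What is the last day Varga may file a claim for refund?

January 13, 1997

9 months after 1996-01-24 is October 24, 1996.
From February 15, 1996 through May 4, 1996 inclusive is 80 days; tolling adds 80 days: October 24, 1996 + 80 days = January 12, 1997.
January 12, 1997 is Sunday. The next qualifying day is January 13, 1997.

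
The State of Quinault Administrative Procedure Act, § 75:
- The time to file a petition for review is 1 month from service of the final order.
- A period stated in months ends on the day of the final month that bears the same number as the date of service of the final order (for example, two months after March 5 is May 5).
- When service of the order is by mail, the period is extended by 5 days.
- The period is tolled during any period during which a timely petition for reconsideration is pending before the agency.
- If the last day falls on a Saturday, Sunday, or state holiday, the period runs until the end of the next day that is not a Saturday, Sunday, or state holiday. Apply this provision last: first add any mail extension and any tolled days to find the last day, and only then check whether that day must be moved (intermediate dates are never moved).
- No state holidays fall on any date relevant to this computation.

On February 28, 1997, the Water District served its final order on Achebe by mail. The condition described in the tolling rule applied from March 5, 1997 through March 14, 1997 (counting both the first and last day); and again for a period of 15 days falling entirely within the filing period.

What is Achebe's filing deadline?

1 month after February 28, 1997 is March 28, 1997.
Service was by mail, adding 5 days: March 28, 1997 + 5 days = April 2, 1997.
From March 5, 1997 through March 14, 1997 inclusive is 10 days; tolling adds 10 days: April 2, 1997 + 10 days = April 12, 1997.
Tolling adds 15 days: April 12, 1997 + 15 days = April 27, 1997.
April 27, 1997 is Sunday. The next qualifying day is April 28, 1997.

April 28, 1997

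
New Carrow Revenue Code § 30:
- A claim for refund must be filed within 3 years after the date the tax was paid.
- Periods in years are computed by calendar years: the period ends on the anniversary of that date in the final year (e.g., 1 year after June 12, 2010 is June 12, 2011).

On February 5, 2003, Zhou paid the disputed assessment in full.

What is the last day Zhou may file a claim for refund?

3 years after February 5, 2003 is February 5, 2006.

February 5, 2006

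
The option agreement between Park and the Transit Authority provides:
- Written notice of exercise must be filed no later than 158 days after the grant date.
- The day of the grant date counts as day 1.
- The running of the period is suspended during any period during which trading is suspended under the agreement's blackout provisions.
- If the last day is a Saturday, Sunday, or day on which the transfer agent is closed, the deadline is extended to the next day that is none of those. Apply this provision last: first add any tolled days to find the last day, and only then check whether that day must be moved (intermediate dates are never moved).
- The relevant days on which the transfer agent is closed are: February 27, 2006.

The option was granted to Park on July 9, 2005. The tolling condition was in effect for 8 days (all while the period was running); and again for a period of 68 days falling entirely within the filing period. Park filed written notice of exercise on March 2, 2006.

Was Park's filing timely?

No

Counting July 9, 2005 as day 1, day 158 is December 13, 2005.
Tolling adds 8 days: December 13, 2005 + 8 days = December 21, 2005.
Tolling adds 68 days: December 21, 2005 + 68 days = February 27, 2006.
February 27, 2006 is a listed holiday. The next qualifying day is February 28, 2006.
The deadline is February 28, 2006; the filing on March 2, 2006 is after that date.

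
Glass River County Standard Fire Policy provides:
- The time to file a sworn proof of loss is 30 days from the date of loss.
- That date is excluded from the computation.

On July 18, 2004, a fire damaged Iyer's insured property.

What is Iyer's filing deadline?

30 days after July 18, 2004 is August 17, 2004.

August 17, 2004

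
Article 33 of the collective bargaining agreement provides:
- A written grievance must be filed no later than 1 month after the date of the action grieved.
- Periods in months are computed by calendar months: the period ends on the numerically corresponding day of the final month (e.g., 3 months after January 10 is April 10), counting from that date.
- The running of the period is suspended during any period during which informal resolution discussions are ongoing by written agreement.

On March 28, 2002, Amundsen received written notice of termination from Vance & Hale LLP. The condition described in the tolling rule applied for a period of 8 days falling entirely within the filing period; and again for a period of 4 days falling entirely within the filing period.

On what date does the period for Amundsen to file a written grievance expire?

May 10, 2002

1 month after March 28, 2002 is April 28, 2002.
Tolling adds 8 days: April 28, 2002 + 8 days = May 6, 2002.
Tolling adds 4 days: May 6, 2002 + 4 days = May 10, 2002.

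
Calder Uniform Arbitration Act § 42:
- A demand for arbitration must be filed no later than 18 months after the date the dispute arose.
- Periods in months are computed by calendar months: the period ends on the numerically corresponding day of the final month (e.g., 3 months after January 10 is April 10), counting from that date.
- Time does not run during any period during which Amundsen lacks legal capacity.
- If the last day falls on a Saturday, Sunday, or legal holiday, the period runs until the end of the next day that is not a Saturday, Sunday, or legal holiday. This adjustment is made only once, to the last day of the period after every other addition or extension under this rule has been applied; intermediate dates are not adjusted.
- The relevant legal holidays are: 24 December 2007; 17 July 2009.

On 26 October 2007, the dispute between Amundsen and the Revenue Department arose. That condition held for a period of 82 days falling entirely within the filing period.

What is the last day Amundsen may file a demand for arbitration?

July 20, 2009

18 months after 26 October 2007 is April 26, 2009.
Tolling adds 82 days: April 26, 2009 + 82 days = July 17, 2009.
July 17, 2009 is a listed holiday; July 18, 2009 is Saturday; July 19, 2009 is Sunday. The next qualifying day is July 20, 2009.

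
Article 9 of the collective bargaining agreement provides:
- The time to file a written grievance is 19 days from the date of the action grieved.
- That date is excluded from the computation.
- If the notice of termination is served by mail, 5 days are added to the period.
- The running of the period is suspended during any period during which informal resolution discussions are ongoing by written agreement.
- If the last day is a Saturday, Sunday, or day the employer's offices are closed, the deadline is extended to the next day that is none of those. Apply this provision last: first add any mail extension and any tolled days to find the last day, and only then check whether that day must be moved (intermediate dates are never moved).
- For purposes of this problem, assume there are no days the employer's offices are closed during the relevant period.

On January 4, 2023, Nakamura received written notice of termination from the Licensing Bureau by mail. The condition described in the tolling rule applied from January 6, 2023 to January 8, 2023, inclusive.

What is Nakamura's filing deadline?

January 31, 2023

19 days after January 4, 2023 is January 23, 2023.
Service was by mail, adding 5 days: January 23, 2023 + 5 days = January 28, 2023.
From January 6, 2023 through January 8, 2023 inclusive is 3 days; tolling adds 3 days: January 28, 2023 + 3 days = January 31, 2023.
January 31, 2023 is a Tuesday and not a day the employer's offices are closed, so no extension applies.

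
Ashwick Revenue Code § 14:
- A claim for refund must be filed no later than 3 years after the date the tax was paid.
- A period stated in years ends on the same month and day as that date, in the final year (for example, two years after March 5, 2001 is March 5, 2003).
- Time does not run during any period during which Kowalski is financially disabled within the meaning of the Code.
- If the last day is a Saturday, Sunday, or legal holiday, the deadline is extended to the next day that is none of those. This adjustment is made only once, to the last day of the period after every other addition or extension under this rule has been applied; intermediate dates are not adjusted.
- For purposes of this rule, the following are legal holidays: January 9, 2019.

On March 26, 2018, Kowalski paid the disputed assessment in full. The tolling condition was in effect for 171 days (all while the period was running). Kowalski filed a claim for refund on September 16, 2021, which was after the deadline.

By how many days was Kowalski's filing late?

3 years after March 26, 2018 is March 26, 2021.
Tolling adds 171 days: March 26, 2021 + 171 days = September 13, 2021.
September 13, 2021 is a Monday and not a legal holiday, so no extension applies.
The deadline is September 13, 2021; from September 13, 2021 to September 16, 2021 is 3 days.

3 days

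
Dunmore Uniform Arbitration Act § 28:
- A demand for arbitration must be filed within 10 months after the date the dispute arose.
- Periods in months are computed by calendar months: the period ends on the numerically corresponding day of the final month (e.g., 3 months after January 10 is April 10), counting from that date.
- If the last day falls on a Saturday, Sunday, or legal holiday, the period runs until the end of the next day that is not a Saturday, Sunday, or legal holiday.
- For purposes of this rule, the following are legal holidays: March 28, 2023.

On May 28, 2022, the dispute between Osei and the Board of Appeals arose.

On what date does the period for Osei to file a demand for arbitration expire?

10 months after May 28, 2022 is March 28, 2023.
March 28, 2023 is a listed holiday. The next qualifying day is March 29, 2023.

March 29, 2023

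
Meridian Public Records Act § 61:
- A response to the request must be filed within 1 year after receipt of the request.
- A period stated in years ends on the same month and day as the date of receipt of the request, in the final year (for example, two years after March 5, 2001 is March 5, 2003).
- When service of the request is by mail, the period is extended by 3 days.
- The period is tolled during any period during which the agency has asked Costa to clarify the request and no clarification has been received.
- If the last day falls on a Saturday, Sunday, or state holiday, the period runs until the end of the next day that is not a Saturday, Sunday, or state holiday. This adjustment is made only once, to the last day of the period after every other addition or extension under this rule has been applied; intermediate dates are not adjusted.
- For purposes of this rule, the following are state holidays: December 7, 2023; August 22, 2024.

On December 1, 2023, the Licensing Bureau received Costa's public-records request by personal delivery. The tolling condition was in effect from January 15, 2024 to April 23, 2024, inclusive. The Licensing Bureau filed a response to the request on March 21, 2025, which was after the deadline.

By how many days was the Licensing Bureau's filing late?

10 days

1 year after December 1, 2023 is December 1, 2024.
Service was not by mail, so no mail extension applies.
From January 15, 2024 through April 23, 2024 inclusive is 100 days; tolling adds 100 days: December 1, 2024 + 100 days = March 11, 2025.
March 11, 2025 is a Tuesday and not a state holiday, so no extension applies.
The deadline is March 11, 2025; from March 11, 2025 to March 21, 2025 is 10 days.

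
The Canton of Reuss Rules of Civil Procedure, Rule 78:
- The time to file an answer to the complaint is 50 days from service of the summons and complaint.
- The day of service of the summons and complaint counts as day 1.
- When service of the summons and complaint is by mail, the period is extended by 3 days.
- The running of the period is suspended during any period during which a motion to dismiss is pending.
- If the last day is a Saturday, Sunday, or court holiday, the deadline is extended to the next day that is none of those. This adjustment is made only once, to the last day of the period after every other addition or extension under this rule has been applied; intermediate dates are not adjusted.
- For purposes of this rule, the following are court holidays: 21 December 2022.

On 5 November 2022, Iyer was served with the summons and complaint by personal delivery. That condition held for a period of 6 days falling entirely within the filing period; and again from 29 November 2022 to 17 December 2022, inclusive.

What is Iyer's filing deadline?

Counting 5 November 2022 as day 1, day 50 is December 24, 2022.
Service was not by mail, so no mail extension applies.
Tolling adds 6 days: December 24, 2022 + 6 days = December 30, 2022.
From November 29, 2022 through December 17, 2022 inclusive is 19 days; tolling adds 19 days: December 30, 2022 + 19 days = January 18, 2023.
January 18, 2023 is a Wednesday and not a court holiday, so no extension applies.

January 18, 2023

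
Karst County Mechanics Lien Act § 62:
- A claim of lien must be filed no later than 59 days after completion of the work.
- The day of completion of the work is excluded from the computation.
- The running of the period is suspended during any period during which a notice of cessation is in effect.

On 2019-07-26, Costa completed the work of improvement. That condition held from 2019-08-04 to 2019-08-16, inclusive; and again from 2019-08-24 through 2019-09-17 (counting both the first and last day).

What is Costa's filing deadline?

October 31, 2019

59 days after 2019-07-26 is September 23, 2019.
From August 4, 2019 through August 16, 2019 inclusive is 13 days; tolling adds 13 days: September 23, 2019 + 13 days = October 6, 2019.
From August 24, 2019 through September 17, 2019 inclusive is 25 days; tolling adds 25 days: October 6, 2019 + 25 days = October 31, 2019.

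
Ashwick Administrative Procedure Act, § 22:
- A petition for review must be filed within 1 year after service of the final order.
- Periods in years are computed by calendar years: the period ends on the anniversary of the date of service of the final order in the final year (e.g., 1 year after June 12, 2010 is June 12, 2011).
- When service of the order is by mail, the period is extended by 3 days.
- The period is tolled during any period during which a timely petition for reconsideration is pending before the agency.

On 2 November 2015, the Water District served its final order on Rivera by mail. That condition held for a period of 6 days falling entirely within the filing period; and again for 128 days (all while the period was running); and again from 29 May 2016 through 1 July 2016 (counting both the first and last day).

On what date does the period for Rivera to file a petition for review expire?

1 year after 2 November 2015 is November 2, 2016.
Service was by mail, adding 3 days: November 2, 2016 + 3 days = November 5, 2016.
Tolling adds 6 days: November 5, 2016 + 6 days = November 11, 2016.
Tolling adds 128 days: November 11, 2016 + 128 days = March 19, 2017.
From May 29, 2016 through July 1, 2016 inclusive is 34 days; tolling adds 34 days: March 19, 2017 + 34 days = April 22, 2017.

April 22, 2017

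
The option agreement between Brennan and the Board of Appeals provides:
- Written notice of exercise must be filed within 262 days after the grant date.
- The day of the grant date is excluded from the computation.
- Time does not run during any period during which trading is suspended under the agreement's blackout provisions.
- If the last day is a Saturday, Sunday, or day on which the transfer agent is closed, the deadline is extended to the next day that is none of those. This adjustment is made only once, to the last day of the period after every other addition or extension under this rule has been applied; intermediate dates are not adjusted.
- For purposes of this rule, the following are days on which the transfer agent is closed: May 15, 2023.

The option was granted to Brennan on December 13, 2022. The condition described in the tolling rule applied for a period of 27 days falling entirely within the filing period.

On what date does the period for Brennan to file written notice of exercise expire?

262 days after December 13, 2022 is September 1, 2023.
Tolling adds 27 days: September 1, 2023 + 27 days = September 28, 2023.
September 28, 2023 is a Thursday and not a day on which the transfer agent is closed, so no extension applies.

September 28, 2023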